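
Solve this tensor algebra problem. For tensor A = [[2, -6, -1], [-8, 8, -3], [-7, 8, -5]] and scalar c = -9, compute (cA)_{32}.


Scalar multiplication: (cA)_{ij} = c * A_{ij}.
c = -9
A_{32} = 8
(cA)_{32} = -9 * 8 = -72

-72


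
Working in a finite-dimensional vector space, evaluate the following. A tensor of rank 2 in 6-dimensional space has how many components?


The number of components of a rank-r tensor in d dimensions is d^r.
Here d = 6 and r = 2.
6^2 = 36

36


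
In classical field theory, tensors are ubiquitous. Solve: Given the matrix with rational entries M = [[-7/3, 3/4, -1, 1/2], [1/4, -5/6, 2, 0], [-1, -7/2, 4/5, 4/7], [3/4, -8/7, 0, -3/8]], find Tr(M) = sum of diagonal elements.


The trace is the sum of diagonal entries.
Diagonal: M[1,1] = -7/3, M[2,2] = -5/6, M[3,3] = 4/5, M[4,4] = -3/8
Tr(M) = -7/3 + -5/6 + 4/5 + -3/8
Computing step by step:
After adding M[1,1]: -7/3
After adding M[2,2]: -19/6
After adding M[3,3]: -71/30
After adding M[4,4]: -329/120
Tr(M) = -329/120

-329/120


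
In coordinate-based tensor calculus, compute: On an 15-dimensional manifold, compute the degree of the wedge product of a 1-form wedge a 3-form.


The degree of a wedge product is the sum of the degrees of the individual forms.
Degrees: 1, 3
Total degree = 1 + 3 = 4

4


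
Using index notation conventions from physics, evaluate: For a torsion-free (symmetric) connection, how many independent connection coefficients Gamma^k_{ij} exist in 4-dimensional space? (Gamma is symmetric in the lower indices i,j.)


Christoffel symbols Gamma^k_{ij} are symmetric in i,j, so there are d * d(d+1)/2 independent symbols.
d = 4
d(d+1)/2 = 4 * 5 / 2 = 10
Total = 4 * 10 = 40

40


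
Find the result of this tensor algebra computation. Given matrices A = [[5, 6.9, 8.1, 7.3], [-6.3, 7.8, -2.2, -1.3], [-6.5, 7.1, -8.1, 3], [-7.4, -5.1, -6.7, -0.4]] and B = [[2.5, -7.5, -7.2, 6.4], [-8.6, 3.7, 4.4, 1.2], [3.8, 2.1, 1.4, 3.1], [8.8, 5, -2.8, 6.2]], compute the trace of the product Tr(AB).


Tr(AB) = sum_i (AB)_{ii} where (AB)_{ii} = sum_k A_{ik} B_{ki}.
(AB)_{11} = 5*2.5 + 6.9*-8.6 + 8.1*3.8 + 7.3*8.8 = 48.18
(AB)_{22} = -6.3*-7.5 + 7.8*3.7 + -2.2*2.1 + -1.3*5 = 64.99
(AB)_{33} = -6.5*-7.2 + 7.1*4.4 + -8.1*1.4 + 3*-2.8 = 58.3
(AB)_{44} = -7.4*6.4 + -5.1*1.2 + -6.7*3.1 + -0.4*6.2 = -76.73
Tr(AB) = 48.18 + 64.99 + 58.3 + -76.73 = 94.74

94.74


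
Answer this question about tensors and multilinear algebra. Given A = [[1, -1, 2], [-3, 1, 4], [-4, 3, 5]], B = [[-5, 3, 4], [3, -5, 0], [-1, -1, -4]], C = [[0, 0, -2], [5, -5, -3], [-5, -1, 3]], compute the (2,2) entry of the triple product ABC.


(ABC)_{22} = sum_m (AB)_{2m} C_{m2}. First compute row 2 of AB.
(AB)_{21} = -3*-5 + 1*3 + 4*-1 = 14
(AB)_{22} = -3*3 + 1*-5 + 4*-1 = -18
(AB)_{23} = -3*4 + 1*0 + 4*-4 = -28
Now contract with column 2 of C:
(AB)_{21} * C_{12} = 14 * 0 = 0
(AB)_{22} * C_{22} = -18 * -5 = 90
(AB)_{23} * C_{32} = -28 * -1 = 28
(ABC)_{22} = 0 + 90 + 28 = 118

118


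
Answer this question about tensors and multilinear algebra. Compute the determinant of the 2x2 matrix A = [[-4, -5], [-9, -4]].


For a 2x2 matrix [[a, b], [c, d]], det = a*d - b*c.
a = -4, b = -5, c = -9, d = -4
a*d = -4 * -4 = 16
b*c = -5 * -9 = 45
det = 16 - 45 = -29

-29


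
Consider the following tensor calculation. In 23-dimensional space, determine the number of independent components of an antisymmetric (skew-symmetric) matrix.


An antisymmetric rank-2 tensor satisfies A_{ij} = -A_{ji}, so diagonal entries are zero.
The independent components are the upper-triangular entries: C(n, 2) = n(n-1)/2.
n = 23
C(23, 2) = 23 * 22 / 2 = 506 / 2 = 253

253


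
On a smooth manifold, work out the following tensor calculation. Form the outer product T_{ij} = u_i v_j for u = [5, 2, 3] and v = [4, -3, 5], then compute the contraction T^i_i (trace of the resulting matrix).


The outer product gives T_{ij} = u_i v_j.
The trace (contraction) is Tr(T) = sum_i T_{ii} = sum_i u_i v_i.
Diagonal entries:
T_{11} = u_1 * v_1 = 5 * 4 = 20
T_{22} = u_2 * v_2 = 2 * -3 = -6
T_{33} = u_3 * v_3 = 3 * 5 = 15
Tr(T) = 20 + -6 + 15 = 29

29


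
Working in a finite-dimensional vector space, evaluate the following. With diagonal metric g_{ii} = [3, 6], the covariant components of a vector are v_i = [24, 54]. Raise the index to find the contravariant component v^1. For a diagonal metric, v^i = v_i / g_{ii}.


To raise an index with a diagonal metric: v^i = v_i / g_{ii}.
For index 1: v_1 = 24, g_{11} = 3
v^1 = 24 / 3 = 8

8


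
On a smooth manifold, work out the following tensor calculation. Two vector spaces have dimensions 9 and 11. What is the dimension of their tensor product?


The dimension of a tensor product is the product of dimensions.
dim(V) = 9, dim(W) = 11
dim(V (x) W) = 9 * 11 = 99

99


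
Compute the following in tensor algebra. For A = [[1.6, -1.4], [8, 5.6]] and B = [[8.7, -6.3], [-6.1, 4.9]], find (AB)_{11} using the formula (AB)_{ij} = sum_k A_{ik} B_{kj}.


(AB)_{ij} = sum_k A_{ik} B_{kj}.
For i=1, j=1:
A_{11} * B_{11} = 1.6 * 8.7 = 13.92
A_{12} * B_{21} = -1.4 * -6.1 = 8.54
Sum = 13.92 + 8.54 = 22.46

22.46


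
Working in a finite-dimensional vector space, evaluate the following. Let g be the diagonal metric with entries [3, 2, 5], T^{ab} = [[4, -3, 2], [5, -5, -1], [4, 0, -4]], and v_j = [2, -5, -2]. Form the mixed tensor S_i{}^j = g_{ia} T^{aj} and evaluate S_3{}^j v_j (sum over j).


Step 1: lower the first index. For a diagonal metric, g_{ia} T^{aj} = g_{ii} T^{ij} (no sum on i).
g_{33} = 5
S_3{}^1 = 5 * T^{31} = 5 * 4 = 20
S_3{}^2 = 5 * T^{32} = 5 * 0 = 0
S_3{}^3 = 5 * T^{33} = 5 * -4 = -20
Step 2: contract S_3{}^j with v_j.
S_3{}^1 * v_1 = 20 * 2 = 40
S_3{}^2 * v_2 = 0 * -5 = 0
S_3{}^3 * v_3 = -20 * -2 = 40
Result = 40 + 0 + 40 = 80

80


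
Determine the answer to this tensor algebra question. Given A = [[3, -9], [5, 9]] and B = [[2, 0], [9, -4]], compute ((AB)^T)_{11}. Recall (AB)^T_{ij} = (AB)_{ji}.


(AB)^T_{ij} = (AB)_{ji} = sum_k A_{jk} B_{ki}.
For i=1, j=1 we need (AB)_{11}:
A_{11} * B_{11} = 3 * 2 = 6
A_{12} * B_{21} = -9 * 9 = -81
Sum = 6 + -81 = -75

-75


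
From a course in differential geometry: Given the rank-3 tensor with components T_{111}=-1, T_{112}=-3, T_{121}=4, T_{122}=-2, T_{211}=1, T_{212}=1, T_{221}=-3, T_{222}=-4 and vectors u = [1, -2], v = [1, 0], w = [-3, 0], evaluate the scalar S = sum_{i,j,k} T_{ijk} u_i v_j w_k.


S = sum over i,j,k of T_{ijk} u_i v_j w_k. Expanding all 8 terms:
T_{111}*u_1*v_1*w_1 = -1*1*1*-3 = 3  (running total: 3)
T_{112}*u_1*v_1*w_2 = -3*1*1*0 = 0  (running total: 3)
T_{121}*u_1*v_2*w_1 = 4*1*0*-3 = 0  (running total: 3)
T_{122}*u_1*v_2*w_2 = -2*1*0*0 = 0  (running total: 3)
T_{211}*u_2*v_1*w_1 = 1*-2*1*-3 = 6  (running total: 9)
T_{212}*u_2*v_1*w_2 = 1*-2*1*0 = 0  (running total: 9)
T_{221}*u_2*v_2*w_1 = -3*-2*0*-3 = 0  (running total: 9)
T_{222}*u_2*v_2*w_2 = -4*-2*0*0 = 0  (running total: 9)
S = 9

9


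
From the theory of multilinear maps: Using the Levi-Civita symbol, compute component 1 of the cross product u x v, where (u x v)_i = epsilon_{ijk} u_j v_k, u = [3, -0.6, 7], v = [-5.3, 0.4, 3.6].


(u x v)_1 = sum_{j,k} epsilon_{1jk} u_j v_k. Only permutations of (1,2,3) contribute; the two non-zero terms are:
eps_{123} u_2 v_3 = 1 * -0.6 * 3.6 = -2.16
eps_{132} u_3 v_2 = -1 * 7 * 0.4 = -2.8
(u x v)_1 = -4.96

-4.96


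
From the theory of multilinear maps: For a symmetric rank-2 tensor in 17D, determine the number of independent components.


A symmetric rank-2 tensor in d dimensions has d(d+1)/2 independent components.
d = 17
d(d+1)/2 = 17 * 18 / 2 = 306 / 2 = 153

153


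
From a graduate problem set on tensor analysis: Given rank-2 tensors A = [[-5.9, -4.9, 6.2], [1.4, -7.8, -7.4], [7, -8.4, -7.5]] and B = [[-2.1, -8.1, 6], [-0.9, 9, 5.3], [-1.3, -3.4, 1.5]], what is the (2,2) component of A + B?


Tensor addition is component-wise: (A + B)_{ij} = A_{ij} + B_{ij}.
A_{22} = -7.8
B_{22} = 9
(A + B)_{22} = -7.8 + 9 = 1.2

1.2


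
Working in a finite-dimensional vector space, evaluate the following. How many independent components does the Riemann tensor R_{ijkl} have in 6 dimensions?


The Riemann tensor in d dimensions has d^2(d^2 - 1)/12 independent components.
d = 6, so d^2 = 36
d^2 - 1 = 35
d^2(d^2 - 1) = 36 * 35 = 1260
Divide by 12: 1260 / 12 = 105

105


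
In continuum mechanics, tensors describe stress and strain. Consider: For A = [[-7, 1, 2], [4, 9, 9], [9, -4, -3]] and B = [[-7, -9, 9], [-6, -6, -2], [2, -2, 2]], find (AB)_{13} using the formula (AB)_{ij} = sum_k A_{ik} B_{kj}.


(AB)_{ij} = sum_k A_{ik} B_{kj}.
For i=1, j=3:
A_{11} * B_{13} = -7 * 9 = -63
A_{12} * B_{23} = 1 * -2 = -2
A_{13} * B_{33} = 2 * 2 = 4
Sum = -63 + -2 + 4 = -61

-61


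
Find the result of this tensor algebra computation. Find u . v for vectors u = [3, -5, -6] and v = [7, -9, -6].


The inner product u . v = sum of u_i * v_i.
Term-by-term: 3 * 7, -5 * -9, -6 * -6
Products: 21, 45, 36
Sum = 21 + 45 + 36 = 102

102


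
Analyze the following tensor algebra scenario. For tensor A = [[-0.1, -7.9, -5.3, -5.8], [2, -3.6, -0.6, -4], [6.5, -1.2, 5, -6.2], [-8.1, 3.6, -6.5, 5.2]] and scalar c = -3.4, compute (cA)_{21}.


Scalar multiplication: (cA)_{ij} = c * A_{ij}.
c = -3.4
A_{21} = 2
(cA)_{21} = -3.4 * 2 = -6.8

-6.8


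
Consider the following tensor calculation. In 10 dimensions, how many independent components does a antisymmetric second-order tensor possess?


A antisymmetric rank-2 tensor in d dimensions has d(d-1)/2 independent components.
d = 10
d(d-1)/2 = 10 * 9 / 2 = 90 / 2 = 45

45


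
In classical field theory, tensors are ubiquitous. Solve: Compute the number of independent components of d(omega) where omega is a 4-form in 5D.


The exterior derivative of a p-form is a (p+1)-form.
Its number of independent components is C(n, p+1).
n = 5, p+1 = 5
C(5, 5) = 1

1


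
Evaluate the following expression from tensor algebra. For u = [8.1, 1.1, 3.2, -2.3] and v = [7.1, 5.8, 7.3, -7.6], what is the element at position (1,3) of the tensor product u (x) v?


The outer product entry T_{ij} = u_i * v_j.
We need i=1, j=3.
u_1 = 8.1, v_3 = 7.3
T_{1,3} = 8.1 * 7.3 = 59.13

59.13


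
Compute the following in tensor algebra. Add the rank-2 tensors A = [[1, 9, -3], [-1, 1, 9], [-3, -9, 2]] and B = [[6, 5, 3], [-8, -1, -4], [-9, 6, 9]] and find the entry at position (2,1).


Tensor addition is component-wise: (A + B)_{ij} = A_{ij} + B_{ij}.
A_{21} = -1
B_{21} = -8
(A + B)_{21} = -1 + -8 = -9

-9


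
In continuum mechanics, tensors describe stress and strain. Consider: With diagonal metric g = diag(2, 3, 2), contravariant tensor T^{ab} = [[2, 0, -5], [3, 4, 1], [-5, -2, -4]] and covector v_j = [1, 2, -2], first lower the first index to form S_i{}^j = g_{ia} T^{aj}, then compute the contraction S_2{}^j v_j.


Step 1: lower the first index. For a diagonal metric, g_{ia} T^{aj} = g_{ii} T^{ij} (no sum on i).
g_{22} = 3
S_2{}^1 = 3 * T^{21} = 3 * 3 = 9
S_2{}^2 = 3 * T^{22} = 3 * 4 = 12
S_2{}^3 = 3 * T^{23} = 3 * 1 = 3
Step 2: contract S_2{}^j with v_j.
S_2{}^1 * v_1 = 9 * 1 = 9
S_2{}^2 * v_2 = 12 * 2 = 24
S_2{}^3 * v_3 = 3 * -2 = -6
Result = 9 + 24 + -6 = 27

27


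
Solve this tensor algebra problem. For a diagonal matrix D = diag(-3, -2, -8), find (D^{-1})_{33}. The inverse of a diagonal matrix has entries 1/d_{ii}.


For a diagonal matrix, the inverse has entries (D^{-1})_{ii} = 1/d_{ii}.
The diagonal entries are: d_{11} = -3, d_{22} = -2, d_{33} = -8
We need (D^{-1})_{33} = 1/d_{33} = 1/-8 = -1/8

-1/8


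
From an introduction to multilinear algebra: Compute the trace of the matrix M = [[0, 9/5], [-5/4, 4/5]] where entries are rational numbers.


The trace is the sum of diagonal entries.
Diagonal: M[1,1] = 0, M[2,2] = 4/5
Tr(M) = 0 + 4/5
Computing step by step:
After adding M[1,1]: 0
After adding M[2,2]: 4/5
Tr(M) = 4/5

4/5


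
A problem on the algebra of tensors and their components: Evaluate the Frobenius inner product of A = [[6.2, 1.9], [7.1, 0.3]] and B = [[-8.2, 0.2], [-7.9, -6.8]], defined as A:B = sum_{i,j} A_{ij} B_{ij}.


A:B = sum over all i,j of A_{ij} * B_{ij}.
Row 1: 6.2*-8.2=-50.84, 1.9*0.2=0.38 => row sum = -50.46
Row 2: 7.1*-7.9=-56.09, 0.3*-6.8=-2.04 => row sum = -58.13
Total = -50.46 + -58.13 = -108.59

-108.59


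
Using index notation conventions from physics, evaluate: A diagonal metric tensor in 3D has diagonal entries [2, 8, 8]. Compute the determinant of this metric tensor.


For a diagonal metric, the determinant is the product of diagonal entries.
Diagonal entries: 2, 8, 8
det(g) = 2 * 8 * 8 = 128

128


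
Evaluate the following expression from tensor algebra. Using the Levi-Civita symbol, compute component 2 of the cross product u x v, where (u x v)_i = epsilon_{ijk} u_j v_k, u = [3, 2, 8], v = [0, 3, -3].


(u x v)_2 = sum_{j,k} epsilon_{2jk} u_j v_k. Only permutations of (1,2,3) contribute; the two non-zero terms are:
eps_{213} u_1 v_3 = -1 * 3 * -3 = 9
eps_{231} u_3 v_1 = 1 * 8 * 0 = 0
(u x v)_2 = 9

9


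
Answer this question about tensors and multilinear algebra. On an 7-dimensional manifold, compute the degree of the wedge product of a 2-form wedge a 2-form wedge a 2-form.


The degree of a wedge product is the sum of the degrees of the individual forms.
Degrees: 2, 2, 2
Total degree = 2 + 2 + 2 = 6

6


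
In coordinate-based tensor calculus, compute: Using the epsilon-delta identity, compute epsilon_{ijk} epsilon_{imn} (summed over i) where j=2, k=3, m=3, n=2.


Using the identity: epsilon_{ijk} epsilon_{imn} = delta_{jm} delta_{kn} - delta_{jn} delta_{km}.
delta_{23} = 0
delta_{32} = 0
delta_{22} = 1
delta_{33} = 1
Result = 0 * 0 - 1 * 1 = 0 - 1 = -1

-1


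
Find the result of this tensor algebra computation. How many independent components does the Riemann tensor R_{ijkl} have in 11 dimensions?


The Riemann tensor in d dimensions has d^2(d^2 - 1)/12 independent components.
d = 11, so d^2 = 121
d^2 - 1 = 120
d^2(d^2 - 1) = 121 * 120 = 14520
Divide by 12: 14520 / 12 = 1210

1210


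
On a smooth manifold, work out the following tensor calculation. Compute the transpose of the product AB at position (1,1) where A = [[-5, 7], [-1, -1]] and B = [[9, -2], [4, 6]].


(AB)^T_{ij} = (AB)_{ji} = sum_k A_{jk} B_{ki}.
For i=1, j=1 we need (AB)_{11}:
A_{11} * B_{11} = -5 * 9 = -45
A_{12} * B_{21} = 7 * 4 = 28
Sum = -45 + 28 = -17

-17


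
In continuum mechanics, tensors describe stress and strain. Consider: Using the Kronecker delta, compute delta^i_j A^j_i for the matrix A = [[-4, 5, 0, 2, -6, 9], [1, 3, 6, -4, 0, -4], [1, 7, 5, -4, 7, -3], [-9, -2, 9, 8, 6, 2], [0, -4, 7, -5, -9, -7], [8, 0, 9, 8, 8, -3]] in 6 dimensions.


The contraction (trace) of a rank-2 tensor is the sum of its diagonal elements.
Diagonal entries: A[1,1] = -4, A[2,2] = 3, A[3,3] = 5, A[4,4] = 8, A[5,5] = -9, A[6,6] = -3
Tr(A) = -4 + 3 + 5 + 8 + -9 + -3 = 0

0


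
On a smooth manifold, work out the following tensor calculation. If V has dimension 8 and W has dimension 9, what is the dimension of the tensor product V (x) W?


The dimension of a tensor product is the product of dimensions.
dim(V) = 8, dim(W) = 9
dim(V (x) W) = 8 * 9 = 72

72


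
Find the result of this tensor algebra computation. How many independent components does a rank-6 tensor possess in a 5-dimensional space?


The number of components of a rank-r tensor in d dimensions is d^r.
Here d = 5 and r = 6.
5^6 = 15625

15625


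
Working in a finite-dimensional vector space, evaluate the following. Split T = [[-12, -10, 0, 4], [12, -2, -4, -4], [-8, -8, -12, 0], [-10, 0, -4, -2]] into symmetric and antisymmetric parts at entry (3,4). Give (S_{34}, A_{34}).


T_{34} = 0
T_{43} = -4
S_{34} = (0 + -4)/2 = -4/2 = -2
A_{34} = (0 - -4)/2 = 4/2 = 2
Check: S + A = -2 + 2 = 0 = T_{34}.

(-2, 2)


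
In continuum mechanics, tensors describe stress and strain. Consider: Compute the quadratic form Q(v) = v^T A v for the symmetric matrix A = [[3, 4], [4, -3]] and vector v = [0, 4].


First compute Av:
(Av)_1 = 3*0 + 4*4 = 16
(Av)_2 = 4*0 + -3*4 = -12
Av = [16, -12]
Then v^T (Av) = 0*16 + 4*-12
= 0 + -48 = -48

-48


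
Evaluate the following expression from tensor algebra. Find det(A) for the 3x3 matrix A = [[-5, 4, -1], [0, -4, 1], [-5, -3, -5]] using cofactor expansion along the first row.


Expanding along the first row, det(A) = a11*M_11 - a12*M_12 + a13*M_13, where M_1j is the (1,j) minor.
Minor M_11 = -4*-5 - 1*-3 = 23
Minor M_12 = 0*-5 - 1*-5 = 5
Minor M_13 = 0*-3 - -4*-5 = -20
det = -5*(23) - 4*(5) + -1*(-20)
    = -115 - 20 + 20
    = -115

-115


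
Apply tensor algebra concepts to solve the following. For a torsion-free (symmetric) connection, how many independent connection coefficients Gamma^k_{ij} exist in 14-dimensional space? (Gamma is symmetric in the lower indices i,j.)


Christoffel symbols Gamma^k_{ij} are symmetric in i,j, so there are d * d(d+1)/2 independent symbols.
d = 14
d(d+1)/2 = 14 * 15 / 2 = 105
Total = 14 * 105 = 1470

1470


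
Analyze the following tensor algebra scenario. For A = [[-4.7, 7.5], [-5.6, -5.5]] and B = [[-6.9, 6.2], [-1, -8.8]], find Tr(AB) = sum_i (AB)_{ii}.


Tr(AB) = sum_i (AB)_{ii} where (AB)_{ii} = sum_k A_{ik} B_{ki}.
(AB)_{11} = -4.7*-6.9 + 7.5*-1 = 24.93
(AB)_{22} = -5.6*6.2 + -5.5*-8.8 = 13.68
Tr(AB) = 24.93 + 13.68 = 38.61

38.61


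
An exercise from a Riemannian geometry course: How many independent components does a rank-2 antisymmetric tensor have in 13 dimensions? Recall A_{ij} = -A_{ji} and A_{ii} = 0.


An antisymmetric rank-2 tensor satisfies A_{ij} = -A_{ji}, so diagonal entries are zero.
The independent components are the upper-triangular entries: C(n, 2) = n(n-1)/2.
n = 13
C(13, 2) = 13 * 12 / 2 = 156 / 2 = 78

78


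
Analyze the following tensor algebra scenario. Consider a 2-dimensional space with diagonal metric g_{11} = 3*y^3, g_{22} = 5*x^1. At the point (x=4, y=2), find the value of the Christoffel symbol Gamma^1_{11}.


For a diagonal metric, Gamma^k_{ij} = (1/2) g^{kk} (dg_{ik}/dx_j + dg_{jk}/dx_i - dg_{ij}/dx_k).
The metric is diagonal, so g_{ab} = 0 for a != b.
At the given point: g_{11} = 24, g_{22} = 20
g^{11} = 1/24
dg_{11}/dx_1 = dg_{11}/dx_1 = 0
dg_{11}/dx_1 = dg_{11}/dx_1 = 0
dg_{11}/dx_1 = dg_{11}/dx_1 = 0
Numerator = 0 + 0 - 0 = 0
Gamma^1_{11} = 0 / (2 * 24) = 0

0


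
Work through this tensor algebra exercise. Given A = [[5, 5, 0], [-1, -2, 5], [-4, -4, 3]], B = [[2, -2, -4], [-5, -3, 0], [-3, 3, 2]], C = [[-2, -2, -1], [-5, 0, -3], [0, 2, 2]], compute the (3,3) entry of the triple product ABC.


(ABC)_{33} = sum_m (AB)_{3m} C_{m3}. First compute row 3 of AB.
(AB)_{31} = -4*2 + -4*-5 + 3*-3 = 3
(AB)_{32} = -4*-2 + -4*-3 + 3*3 = 29
(AB)_{33} = -4*-4 + -4*0 + 3*2 = 22
Now contract with column 3 of C:
(AB)_{31} * C_{13} = 3 * -1 = -3
(AB)_{32} * C_{23} = 29 * -3 = -87
(AB)_{33} * C_{33} = 22 * 2 = 44
(ABC)_{33} = -3 + -87 + 44 = -46

-46


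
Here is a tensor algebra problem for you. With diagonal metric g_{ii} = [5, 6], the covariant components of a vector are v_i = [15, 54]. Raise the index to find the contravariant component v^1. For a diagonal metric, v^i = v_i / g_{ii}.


To raise an index with a diagonal metric: v^i = v_i / g_{ii}.
For index 1: v_1 = 15, g_{11} = 5
v^1 = 15 / 5 = 3

3


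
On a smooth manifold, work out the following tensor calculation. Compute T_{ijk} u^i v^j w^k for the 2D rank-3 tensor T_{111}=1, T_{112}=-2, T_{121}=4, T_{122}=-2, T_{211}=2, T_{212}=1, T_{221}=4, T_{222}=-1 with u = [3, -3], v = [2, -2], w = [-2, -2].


S = sum over i,j,k of T_{ijk} u_i v_j w_k. Expanding all 8 terms:
T_{111}*u_1*v_1*w_1 = 1*3*2*-2 = -12  (running total: -12)
T_{112}*u_1*v_1*w_2 = -2*3*2*-2 = 24  (running total: 12)
T_{121}*u_1*v_2*w_1 = 4*3*-2*-2 = 48  (running total: 60)
T_{122}*u_1*v_2*w_2 = -2*3*-2*-2 = -24  (running total: 36)
T_{211}*u_2*v_1*w_1 = 2*-3*2*-2 = 24  (running total: 60)
T_{212}*u_2*v_1*w_2 = 1*-3*2*-2 = 12  (running total: 72)
T_{221}*u_2*v_2*w_1 = 4*-3*-2*-2 = -48  (running total: 24)
T_{222}*u_2*v_2*w_2 = -1*-3*-2*-2 = 12  (running total: 36)
S = 36

36


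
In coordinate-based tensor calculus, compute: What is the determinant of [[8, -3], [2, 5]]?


For a 2x2 matrix [[a, b], [c, d]], det = a*d - b*c.
a = 8, b = -3, c = 2, d = 5
a*d = 8 * 5 = 40
b*c = -3 * 2 = -6
det = 40 - -6 = 46

46


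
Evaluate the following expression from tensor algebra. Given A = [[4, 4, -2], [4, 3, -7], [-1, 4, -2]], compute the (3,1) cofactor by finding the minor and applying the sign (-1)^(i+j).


To find cofactor C_{31}, delete row 3 and column 1.
The resulting 2x2 submatrix is: [[4, -2], [3, -7]]
Minor M_{31} = 4*-7 - -2*3
  = -28 - -6 = -22
Sign = (-1)^(3+1) = (-1)^4 = 1
Cofactor C_{31} = 1 * -22 = -22

-22


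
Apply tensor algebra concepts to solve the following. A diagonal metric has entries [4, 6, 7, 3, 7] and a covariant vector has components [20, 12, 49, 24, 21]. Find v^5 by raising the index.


To raise an index with a diagonal metric: v^i = v_i / g_{ii}.
For index 5: v_5 = 21, g_{55} = 7
v^5 = 21 / 7 = 3

3


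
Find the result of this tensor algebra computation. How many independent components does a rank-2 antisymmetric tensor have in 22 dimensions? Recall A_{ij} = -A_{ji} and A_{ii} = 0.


An antisymmetric rank-2 tensor satisfies A_{ij} = -A_{ji}, so diagonal entries are zero.
The independent components are the upper-triangular entries: C(n, 2) = n(n-1)/2.
n = 22
C(22, 2) = 22 * 21 / 2 = 462 / 2 = 231

231


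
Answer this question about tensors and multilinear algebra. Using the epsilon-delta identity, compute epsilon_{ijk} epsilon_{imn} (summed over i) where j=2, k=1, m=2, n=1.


Using the identity: epsilon_{ijk} epsilon_{imn} = delta_{jm} delta_{kn} - delta_{jn} delta_{km}.
delta_{22} = 1
delta_{11} = 1
delta_{21} = 0
delta_{12} = 0
Result = 1 * 1 - 0 * 0 = 1 - 0 = 1

1


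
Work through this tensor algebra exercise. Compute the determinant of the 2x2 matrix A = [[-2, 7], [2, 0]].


For a 2x2 matrix [[a, b], [c, d]], det = a*d - b*c.
a = -2, b = 7, c = 2, d = 0
a*d = -2 * 0 = 0
b*c = 7 * 2 = 14
det = 0 - 14 = -14

-14


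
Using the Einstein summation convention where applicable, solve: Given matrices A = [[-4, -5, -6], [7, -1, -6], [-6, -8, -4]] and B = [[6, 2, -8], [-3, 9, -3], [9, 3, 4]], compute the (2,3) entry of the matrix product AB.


(AB)_{ij} = sum_k A_{ik} B_{kj}.
For i=2, j=3:
A_{21} * B_{13} = 7 * -8 = -56
A_{22} * B_{23} = -1 * -3 = 3
A_{23} * B_{33} = -6 * 4 = -24
Sum = -56 + 3 + -24 = -77

-77


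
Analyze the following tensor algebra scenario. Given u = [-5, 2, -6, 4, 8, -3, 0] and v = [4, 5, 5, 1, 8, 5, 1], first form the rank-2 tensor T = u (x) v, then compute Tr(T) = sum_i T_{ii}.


The outer product gives T_{ij} = u_i v_j.
The trace (contraction) is Tr(T) = sum_i T_{ii} = sum_i u_i v_i.
Diagonal entries:
T_{11} = u_1 * v_1 = -5 * 4 = -20
T_{22} = u_2 * v_2 = 2 * 5 = 10
T_{33} = u_3 * v_3 = -6 * 5 = -30
T_{44} = u_4 * v_4 = 4 * 1 = 4
T_{55} = u_5 * v_5 = 8 * 8 = 64
T_{66} = u_6 * v_6 = -3 * 5 = -15
T_{77} = u_7 * v_7 = 0 * 1 = 0
Tr(T) = -20 + 10 + -30 + 4 + 64 + -15 + 0 = 13

13


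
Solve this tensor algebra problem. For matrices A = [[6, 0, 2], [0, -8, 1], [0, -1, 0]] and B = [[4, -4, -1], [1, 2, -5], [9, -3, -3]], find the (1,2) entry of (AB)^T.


(AB)^T_{ij} = (AB)_{ji} = sum_k A_{jk} B_{ki}.
For i=1, j=2 we need (AB)_{21}:
A_{21} * B_{11} = 0 * 4 = 0
A_{22} * B_{21} = -8 * 1 = -8
A_{23} * B_{31} = 1 * 9 = 9
Sum = 0 + -8 + 9 = 1

1


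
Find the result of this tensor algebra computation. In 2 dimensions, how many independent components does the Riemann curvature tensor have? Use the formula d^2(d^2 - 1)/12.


The Riemann tensor in d dimensions has d^2(d^2 - 1)/12 independent components.
d = 2, so d^2 = 4
d^2 - 1 = 3
d^2(d^2 - 1) = 4 * 3 = 12
Divide by 12: 12 / 12 = 1

1


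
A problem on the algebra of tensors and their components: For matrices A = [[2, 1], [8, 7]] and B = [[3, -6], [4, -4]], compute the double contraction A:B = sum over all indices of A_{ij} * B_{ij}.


A:B = sum over all i,j of A_{ij} * B_{ij}.
Row 1: 2*3=6, 1*-6=-6 => row sum = 0
Row 2: 8*4=32, 7*-4=-28 => row sum = 4
Total = 0 + 4 = 4

4


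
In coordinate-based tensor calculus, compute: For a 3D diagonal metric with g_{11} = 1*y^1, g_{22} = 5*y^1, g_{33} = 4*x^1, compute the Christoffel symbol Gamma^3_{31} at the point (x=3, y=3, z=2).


For a diagonal metric, Gamma^k_{ij} = (1/2) g^{kk} (dg_{ik}/dx_j + dg_{jk}/dx_i - dg_{ij}/dx_k).
The metric is diagonal, so g_{ab} = 0 for a != b.
At the given point: g_{11} = 3, g_{22} = 15, g_{33} = 12
g^{33} = 1/12
dg_{33}/dx_1 = dg_{33}/dx_1 = 4
dg_{13}/dx_3 = 0 (off-diagonal)
dg_{31}/dx_3 = 0 (off-diagonal)
Numerator = 4 + 0 - 0 = 4
Gamma^3_{31} = 4 / (2 * 12) = 1/6

1/6


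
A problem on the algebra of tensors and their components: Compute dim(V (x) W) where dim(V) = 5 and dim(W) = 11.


The dimension of a tensor product is the product of dimensions.
dim(V) = 5, dim(W) = 11
dim(V (x) W) = 5 * 11 = 55

55


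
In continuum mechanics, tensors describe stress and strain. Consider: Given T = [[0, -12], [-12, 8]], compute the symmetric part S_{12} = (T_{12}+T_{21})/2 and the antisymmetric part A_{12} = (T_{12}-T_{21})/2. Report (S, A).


T_{12} = -12
T_{21} = -12
S_{12} = (-12 + -12)/2 = -24/2 = -12
A_{12} = (-12 - -12)/2 = 0/2 = 0
Check: S + A = -12 + 0 = -12 = T_{12}.

(-12, 0)


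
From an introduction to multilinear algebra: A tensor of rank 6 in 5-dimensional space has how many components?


The number of components of a rank-r tensor in d dimensions is d^r.
Here d = 5 and r = 6.
5^6 = 15625

15625


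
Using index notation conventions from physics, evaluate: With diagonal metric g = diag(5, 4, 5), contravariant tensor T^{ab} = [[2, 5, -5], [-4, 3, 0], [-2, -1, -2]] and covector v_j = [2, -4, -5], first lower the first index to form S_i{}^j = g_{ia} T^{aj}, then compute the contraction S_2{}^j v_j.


Step 1: lower the first index. For a diagonal metric, g_{ia} T^{aj} = g_{ii} T^{ij} (no sum on i).
g_{22} = 4
S_2{}^1 = 4 * T^{21} = 4 * -4 = -16
S_2{}^2 = 4 * T^{22} = 4 * 3 = 12
S_2{}^3 = 4 * T^{23} = 4 * 0 = 0
Step 2: contract S_2{}^j with v_j.
S_2{}^1 * v_1 = -16 * 2 = -32
S_2{}^2 * v_2 = 12 * -4 = -48
S_2{}^3 * v_3 = 0 * -5 = 0
Result = -32 + -48 + 0 = -80

-80


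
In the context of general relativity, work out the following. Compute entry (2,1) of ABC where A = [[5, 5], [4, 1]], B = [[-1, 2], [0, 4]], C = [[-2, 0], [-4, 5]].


(ABC)_{21} = sum_m (AB)_{2m} C_{m1}. First compute row 2 of AB.
(AB)_{21} = 4*-1 + 1*0 = -4
(AB)_{22} = 4*2 + 1*4 = 12
Now contract with column 1 of C:
(AB)_{21} * C_{11} = -4 * -2 = 8
(AB)_{22} * C_{21} = 12 * -4 = -48
(ABC)_{21} = 8 + -48 = -40

-40


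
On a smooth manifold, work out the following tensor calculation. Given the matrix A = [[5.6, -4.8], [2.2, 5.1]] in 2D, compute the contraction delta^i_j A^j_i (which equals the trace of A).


The contraction (trace) of a rank-2 tensor is the sum of its diagonal elements.
Diagonal entries: A[1,1] = 5.6, A[2,2] = 5.1
Tr(A) = 5.6 + 5.1 = 10.7

10.7


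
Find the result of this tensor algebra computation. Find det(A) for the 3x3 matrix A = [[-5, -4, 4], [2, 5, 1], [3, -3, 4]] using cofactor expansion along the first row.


Expanding along the first row, det(A) = a11*M_11 - a12*M_12 + a13*M_13, where M_1j is the (1,j) minor.
Minor M_11 = 5*4 - 1*-3 = 23
Minor M_12 = 2*4 - 1*3 = 5
Minor M_13 = 2*-3 - 5*3 = -21
det = -5*(23) - -4*(5) + 4*(-21)
    = -115 - -20 + -84
    = -179

-179


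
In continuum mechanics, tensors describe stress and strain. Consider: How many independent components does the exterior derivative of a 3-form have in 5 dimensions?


The exterior derivative of a p-form is a (p+1)-form.
Its number of independent components is C(n, p+1).
n = 5, p+1 = 4
C(5, 4) = 5

5


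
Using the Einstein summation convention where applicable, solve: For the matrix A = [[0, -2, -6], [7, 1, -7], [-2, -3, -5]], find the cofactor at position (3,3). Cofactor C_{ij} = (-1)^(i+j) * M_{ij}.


To find cofactor C_{33}, delete row 3 and column 3.
The resulting 2x2 submatrix is: [[0, -2], [7, 1]]
Minor M_{33} = 0*1 - -2*7
  = 0 - -14 = 14
Sign = (-1)^(3+3) = (-1)^6 = 1
Cofactor C_{33} = 1 * 14 = 14

14


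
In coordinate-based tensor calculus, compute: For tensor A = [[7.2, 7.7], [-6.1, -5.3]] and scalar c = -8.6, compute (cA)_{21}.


Scalar multiplication: (cA)_{ij} = c * A_{ij}.
c = -8.6
A_{21} = -6.1
(cA)_{21} = -8.6 * -6.1 = 52.46

52.46


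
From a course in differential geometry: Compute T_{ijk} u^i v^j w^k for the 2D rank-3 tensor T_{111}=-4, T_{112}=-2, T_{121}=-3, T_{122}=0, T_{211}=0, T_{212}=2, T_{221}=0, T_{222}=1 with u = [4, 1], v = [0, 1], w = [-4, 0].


S = sum over i,j,k of T_{ijk} u_i v_j w_k. Expanding all 8 terms:
T_{111}*u_1*v_1*w_1 = -4*4*0*-4 = 0  (running total: 0)
T_{112}*u_1*v_1*w_2 = -2*4*0*0 = 0  (running total: 0)
T_{121}*u_1*v_2*w_1 = -3*4*1*-4 = 48  (running total: 48)
T_{122}*u_1*v_2*w_2 = 0*4*1*0 = 0  (running total: 48)
T_{211}*u_2*v_1*w_1 = 0*1*0*-4 = 0  (running total: 48)
T_{212}*u_2*v_1*w_2 = 2*1*0*0 = 0  (running total: 48)
T_{221}*u_2*v_2*w_1 = 0*1*1*-4 = 0  (running total: 48)
T_{222}*u_2*v_2*w_2 = 1*1*1*0 = 0  (running total: 48)
S = 48

48


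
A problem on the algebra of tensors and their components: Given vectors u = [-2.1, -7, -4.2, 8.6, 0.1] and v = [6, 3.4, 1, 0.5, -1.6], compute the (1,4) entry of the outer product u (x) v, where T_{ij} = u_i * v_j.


The outer product entry T_{ij} = u_i * v_j.
We need i=1, j=4.
u_1 = -2.1, v_4 = 0.5
T_{1,4} = -2.1 * 0.5 = -1.05

-1.05


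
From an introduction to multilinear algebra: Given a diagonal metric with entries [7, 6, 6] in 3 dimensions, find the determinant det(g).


For a diagonal metric, the determinant is the product of diagonal entries.
Diagonal entries: 7, 6, 6
det(g) = 7 * 6 * 6 = 252

252


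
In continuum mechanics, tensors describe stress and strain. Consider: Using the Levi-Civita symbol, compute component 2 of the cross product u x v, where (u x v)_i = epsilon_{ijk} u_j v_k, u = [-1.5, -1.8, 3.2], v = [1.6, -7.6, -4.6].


(u x v)_2 = sum_{j,k} epsilon_{2jk} u_j v_k. Only permutations of (1,2,3) contribute; the two non-zero terms are:
eps_{213} u_1 v_3 = -1 * -1.5 * -4.6 = -6.9
eps_{231} u_3 v_1 = 1 * 3.2 * 1.6 = 5.12
(u x v)_2 = -1.78

-1.78


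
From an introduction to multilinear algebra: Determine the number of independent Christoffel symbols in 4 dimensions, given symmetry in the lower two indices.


Christoffel symbols Gamma^k_{ij} are symmetric in i,j, so there are d * d(d+1)/2 independent symbols.
d = 4
d(d+1)/2 = 4 * 5 / 2 = 10
Total = 4 * 10 = 40

40


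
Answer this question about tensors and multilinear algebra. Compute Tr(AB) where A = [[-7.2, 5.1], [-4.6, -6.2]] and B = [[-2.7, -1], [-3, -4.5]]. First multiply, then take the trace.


Tr(AB) = sum_i (AB)_{ii} where (AB)_{ii} = sum_k A_{ik} B_{ki}.
(AB)_{11} = -7.2*-2.7 + 5.1*-3 = 4.14
(AB)_{22} = -4.6*-1 + -6.2*-4.5 = 32.5
Tr(AB) = 4.14 + 32.5 = 36.64

36.64


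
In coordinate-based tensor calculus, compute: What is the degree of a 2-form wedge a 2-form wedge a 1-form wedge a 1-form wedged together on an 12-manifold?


The degree of a wedge product is the sum of the degrees of the individual forms.
Degrees: 2, 2, 1, 1
Total degree = 2 + 2 + 1 + 1 = 6

6


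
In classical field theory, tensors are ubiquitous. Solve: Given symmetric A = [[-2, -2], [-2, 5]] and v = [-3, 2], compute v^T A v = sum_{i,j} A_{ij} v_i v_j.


First compute Av:
(Av)_1 = -2*-3 + -2*2 = 2
(Av)_2 = -2*-3 + 5*2 = 16
Av = [2, 16]
Then v^T (Av) = -3*2 + 2*16
= -6 + 32 = 26

26


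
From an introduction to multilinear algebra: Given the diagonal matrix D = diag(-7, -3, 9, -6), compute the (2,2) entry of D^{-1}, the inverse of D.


For a diagonal matrix, the inverse has entries (D^{-1})_{ii} = 1/d_{ii}.
The diagonal entries are: d_{11} = -7, d_{22} = -3, d_{33} = 9, d_{44} = -6
We need (D^{-1})_{22} = 1/d_{22} = 1/-3 = -1/3

-1/3


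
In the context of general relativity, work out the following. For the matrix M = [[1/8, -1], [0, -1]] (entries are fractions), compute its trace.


The trace is the sum of diagonal entries.
Diagonal: M[1,1] = 1/8, M[2,2] = -1
Tr(M) = 1/8 + -1
Computing step by step:
After adding M[1,1]: 1/8
After adding M[2,2]: -7/8
Tr(M) = -7/8

-7/8


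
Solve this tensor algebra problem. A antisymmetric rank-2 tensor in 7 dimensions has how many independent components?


A antisymmetric rank-2 tensor in d dimensions has d(d-1)/2 independent components.
d = 7
d(d-1)/2 = 7 * 6 / 2 = 42 / 2 = 21

21


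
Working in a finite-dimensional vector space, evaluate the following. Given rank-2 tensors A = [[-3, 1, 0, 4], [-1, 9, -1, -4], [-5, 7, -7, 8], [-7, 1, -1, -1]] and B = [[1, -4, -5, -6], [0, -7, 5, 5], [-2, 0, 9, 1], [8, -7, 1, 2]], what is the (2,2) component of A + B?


Tensor addition is component-wise: (A + B)_{ij} = A_{ij} + B_{ij}.
A_{22} = 9
B_{22} = -7
(A + B)_{22} = 9 + -7 = 2

2


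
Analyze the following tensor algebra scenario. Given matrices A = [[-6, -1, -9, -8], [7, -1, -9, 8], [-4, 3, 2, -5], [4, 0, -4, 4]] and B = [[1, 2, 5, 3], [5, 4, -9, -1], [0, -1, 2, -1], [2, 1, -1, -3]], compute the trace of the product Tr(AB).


Tr(AB) = sum_i (AB)_{ii} where (AB)_{ii} = sum_k A_{ik} B_{ki}.
(AB)_{11} = -6*1 + -1*5 + -9*0 + -8*2 = -27
(AB)_{22} = 7*2 + -1*4 + -9*-1 + 8*1 = 27
(AB)_{33} = -4*5 + 3*-9 + 2*2 + -5*-1 = -38
(AB)_{44} = 4*3 + 0*-1 + -4*-1 + 4*-3 = 4
Tr(AB) = -27 + 27 + -38 + 4 = -34

-34


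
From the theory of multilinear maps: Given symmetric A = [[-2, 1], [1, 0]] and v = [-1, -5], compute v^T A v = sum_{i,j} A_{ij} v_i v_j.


First compute Av:
(Av)_1 = -2*-1 + 1*-5 = -3
(Av)_2 = 1*-1 + 0*-5 = -1
Av = [-3, -1]
Then v^T (Av) = -1*-3 + -5*-1
= 3 + 5 = 8

8


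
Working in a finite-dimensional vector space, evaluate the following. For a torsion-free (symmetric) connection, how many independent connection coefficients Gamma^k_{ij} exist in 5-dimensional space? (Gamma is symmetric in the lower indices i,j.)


Christoffel symbols Gamma^k_{ij} are symmetric in i,j, so there are d * d(d+1)/2 independent symbols.
d = 5
d(d+1)/2 = 5 * 6 / 2 = 15
Total = 5 * 15 = 75

75


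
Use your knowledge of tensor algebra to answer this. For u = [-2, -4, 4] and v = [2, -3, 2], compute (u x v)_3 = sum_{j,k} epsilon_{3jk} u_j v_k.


(u x v)_3 = sum_{j,k} epsilon_{3jk} u_j v_k. Only permutations of (1,2,3) contribute; the two non-zero terms are:
eps_{312} u_1 v_2 = 1 * -2 * -3 = 6
eps_{321} u_2 v_1 = -1 * -4 * 2 = 8
(u x v)_3 = 14

14


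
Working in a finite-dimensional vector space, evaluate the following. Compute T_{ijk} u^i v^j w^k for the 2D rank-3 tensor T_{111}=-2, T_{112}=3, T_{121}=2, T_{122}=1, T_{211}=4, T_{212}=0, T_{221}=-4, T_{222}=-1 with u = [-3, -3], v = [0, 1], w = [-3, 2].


S = sum over i,j,k of T_{ijk} u_i v_j w_k. Expanding all 8 terms:
T_{111}*u_1*v_1*w_1 = -2*-3*0*-3 = 0  (running total: 0)
T_{112}*u_1*v_1*w_2 = 3*-3*0*2 = 0  (running total: 0)
T_{121}*u_1*v_2*w_1 = 2*-3*1*-3 = 18  (running total: 18)
T_{122}*u_1*v_2*w_2 = 1*-3*1*2 = -6  (running total: 12)
T_{211}*u_2*v_1*w_1 = 4*-3*0*-3 = 0  (running total: 12)
T_{212}*u_2*v_1*w_2 = 0*-3*0*2 = 0  (running total: 12)
T_{221}*u_2*v_2*w_1 = -4*-3*1*-3 = -36  (running total: -24)
T_{222}*u_2*v_2*w_2 = -1*-3*1*2 = 6  (running total: -18)
S = -18

-18


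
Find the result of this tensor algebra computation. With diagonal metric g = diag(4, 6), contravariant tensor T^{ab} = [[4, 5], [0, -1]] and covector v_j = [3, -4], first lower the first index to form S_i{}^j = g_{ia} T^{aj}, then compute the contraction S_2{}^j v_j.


Step 1: lower the first index. For a diagonal metric, g_{ia} T^{aj} = g_{ii} T^{ij} (no sum on i).
g_{22} = 6
S_2{}^1 = 6 * T^{21} = 6 * 0 = 0
S_2{}^2 = 6 * T^{22} = 6 * -1 = -6
Step 2: contract S_2{}^j with v_j.
S_2{}^1 * v_1 = 0 * 3 = 0
S_2{}^2 * v_2 = -6 * -4 = 24
Result = 0 + 24 = 24

24


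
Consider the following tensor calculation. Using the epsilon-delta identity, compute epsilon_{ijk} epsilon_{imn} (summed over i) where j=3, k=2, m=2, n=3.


Using the identity: epsilon_{ijk} epsilon_{imn} = delta_{jm} delta_{kn} - delta_{jn} delta_{km}.
delta_{32} = 0
delta_{23} = 0
delta_{33} = 1
delta_{22} = 1
Result = 0 * 0 - 1 * 1 = 0 - 1 = -1

-1


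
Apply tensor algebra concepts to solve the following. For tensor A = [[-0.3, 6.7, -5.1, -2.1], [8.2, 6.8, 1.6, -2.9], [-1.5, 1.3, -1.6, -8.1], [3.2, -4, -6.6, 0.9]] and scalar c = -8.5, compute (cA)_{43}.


Scalar multiplication: (cA)_{ij} = c * A_{ij}.
c = -8.5
A_{43} = -6.6
(cA)_{43} = -8.5 * -6.6 = 56.1

56.1


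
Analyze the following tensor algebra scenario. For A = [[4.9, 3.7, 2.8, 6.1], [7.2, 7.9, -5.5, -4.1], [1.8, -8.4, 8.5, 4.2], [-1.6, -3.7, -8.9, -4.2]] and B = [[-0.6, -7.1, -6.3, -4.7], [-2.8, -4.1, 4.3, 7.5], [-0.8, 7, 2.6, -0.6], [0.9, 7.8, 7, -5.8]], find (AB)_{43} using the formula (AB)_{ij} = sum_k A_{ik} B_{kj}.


(AB)_{ij} = sum_k A_{ik} B_{kj}.
For i=4, j=3:
A_{41} * B_{13} = -1.6 * -6.3 = 10.08
A_{42} * B_{23} = -3.7 * 4.3 = -15.91
A_{43} * B_{33} = -8.9 * 2.6 = -23.14
A_{44} * B_{43} = -4.2 * 7 = -29.4
Sum = 10.08 + -15.91 + -23.14 + -29.4 = -58.37

-58.37


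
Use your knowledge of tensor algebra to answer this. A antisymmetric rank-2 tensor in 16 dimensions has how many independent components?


A antisymmetric rank-2 tensor in d dimensions has d(d-1)/2 independent components.
d = 16
d(d-1)/2 = 16 * 15 / 2 = 240 / 2 = 120

120


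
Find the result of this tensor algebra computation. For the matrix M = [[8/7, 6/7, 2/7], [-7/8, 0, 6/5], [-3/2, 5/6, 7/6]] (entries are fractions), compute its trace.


The trace is the sum of diagonal entries.
Diagonal: M[1,1] = 8/7, M[2,2] = 0, M[3,3] = 7/6
Tr(M) = 8/7 + 0 + 7/6
Computing step by step:
After adding M[1,1]: 8/7
After adding M[2,2]: 8/7
After adding M[3,3]: 97/42
Tr(M) = 97/42

97/42


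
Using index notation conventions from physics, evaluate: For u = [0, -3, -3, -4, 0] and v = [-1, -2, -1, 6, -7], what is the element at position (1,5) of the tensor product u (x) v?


The outer product entry T_{ij} = u_i * v_j.
We need i=1, j=5.
u_1 = 0, v_5 = -7
T_{1,5} = 0 * -7 = 0

0


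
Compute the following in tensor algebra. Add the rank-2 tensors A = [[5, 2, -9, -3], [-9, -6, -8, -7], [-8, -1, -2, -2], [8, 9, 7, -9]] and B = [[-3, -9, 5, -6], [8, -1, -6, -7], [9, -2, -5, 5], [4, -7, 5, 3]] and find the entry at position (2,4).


Tensor addition is component-wise: (A + B)_{ij} = A_{ij} + B_{ij}.
A_{24} = -7
B_{24} = -7
(A + B)_{24} = -7 + -7 = -14

-14


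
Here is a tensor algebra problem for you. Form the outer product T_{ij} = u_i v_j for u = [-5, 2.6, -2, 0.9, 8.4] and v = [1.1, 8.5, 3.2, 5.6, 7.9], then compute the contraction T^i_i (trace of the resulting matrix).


The outer product gives T_{ij} = u_i v_j.
The trace (contraction) is Tr(T) = sum_i T_{ii} = sum_i u_i v_i.
Diagonal entries:
T_{11} = u_1 * v_1 = -5 * 1.1 = -5.5
T_{22} = u_2 * v_2 = 2.6 * 8.5 = 22.1
T_{33} = u_3 * v_3 = -2 * 3.2 = -6.4
T_{44} = u_4 * v_4 = 0.9 * 5.6 = 5.04
T_{55} = u_5 * v_5 = 8.4 * 7.9 = 66.36
Tr(T) = -5.5 + 22.1 + -6.4 + 5.04 + 66.36 = 81.6

81.6


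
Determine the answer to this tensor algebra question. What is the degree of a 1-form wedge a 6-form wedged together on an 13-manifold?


The degree of a wedge product is the sum of the degrees of the individual forms.
Degrees: 1, 6
Total degree = 1 + 6 = 7

7


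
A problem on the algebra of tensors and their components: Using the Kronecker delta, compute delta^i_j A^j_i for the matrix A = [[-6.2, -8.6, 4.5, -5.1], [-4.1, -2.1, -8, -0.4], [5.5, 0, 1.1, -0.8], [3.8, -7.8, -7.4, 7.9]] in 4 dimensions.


The contraction (trace) of a rank-2 tensor is the sum of its diagonal elements.
Diagonal entries: A[1,1] = -6.2, A[2,2] = -2.1, A[3,3] = 1.1, A[4,4] = 7.9
Tr(A) = -6.2 + -2.1 + 1.1 + 7.9 = 0.7

0.7


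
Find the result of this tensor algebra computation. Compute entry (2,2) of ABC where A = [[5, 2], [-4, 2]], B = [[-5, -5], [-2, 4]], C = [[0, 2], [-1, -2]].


(ABC)_{22} = sum_m (AB)_{2m} C_{m2}. First compute row 2 of AB.
(AB)_{21} = -4*-5 + 2*-2 = 16
(AB)_{22} = -4*-5 + 2*4 = 28
Now contract with column 2 of C:
(AB)_{21} * C_{12} = 16 * 2 = 32
(AB)_{22} * C_{22} = 28 * -2 = -56
(ABC)_{22} = 32 + -56 = -24

-24
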